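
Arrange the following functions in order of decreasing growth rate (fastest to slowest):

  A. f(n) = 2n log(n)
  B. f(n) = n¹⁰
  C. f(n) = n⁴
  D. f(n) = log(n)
B > C > A > D

Comparing growth rates:
B = n¹⁰ is O(n¹⁰)
C = n⁴ is O(n⁴)
A = 2n log(n) is O(n log n)
D = log(n) is O(log n)

Therefore, the order from fastest to slowest is: B > C > A > D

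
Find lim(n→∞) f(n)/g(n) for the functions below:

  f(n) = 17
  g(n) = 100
17/100

Since 17 and 100 have the same growth rate (O(1)),
the ratio converges to a constant: 17/100.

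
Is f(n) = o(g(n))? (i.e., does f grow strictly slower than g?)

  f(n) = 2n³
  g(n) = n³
False

f(n) = 2n³ is O(n³), and g(n) = n³ is O(n³).
Since they have the same growth rate, f(n) = o(g(n)) is false.
(f = o(g) requires f to grow strictly slower, not equal.)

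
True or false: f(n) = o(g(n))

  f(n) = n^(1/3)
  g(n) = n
True

f(n) = n^(1/3) is O(n^(1/3)), and g(n) = n is O(n).
Since O(n^(1/3)) grows strictly slower than O(n), f(n) = o(g(n)) is true.
This means lim(n→∞) f(n)/g(n) = 0.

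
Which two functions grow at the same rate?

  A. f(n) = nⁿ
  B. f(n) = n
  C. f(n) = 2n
B and C

Examining each function:
  A. nⁿ is O(nⁿ)
  B. n is O(n)
  C. 2n is O(n)

Functions B and C both have the same complexity class.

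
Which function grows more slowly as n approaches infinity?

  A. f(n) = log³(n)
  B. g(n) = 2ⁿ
A

f(n) = log³(n) is O(log³ n), while g(n) = 2ⁿ is O(2ⁿ).
Since O(log³ n) grows slower than O(2ⁿ), f(n) is dominated.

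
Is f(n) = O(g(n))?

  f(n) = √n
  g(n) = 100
False

f(n) = √n is O(√n), and g(n) = 100 is O(1).
Since O(√n) grows faster than O(1), f(n) = O(g(n)) is false.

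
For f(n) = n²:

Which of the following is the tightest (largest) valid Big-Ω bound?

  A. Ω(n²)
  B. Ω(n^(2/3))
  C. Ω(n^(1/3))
A

f(n) = n² is Ω(n²).
All listed options are valid Big-Ω bounds (lower bounds),
but Ω(n²) is the tightest (largest valid bound).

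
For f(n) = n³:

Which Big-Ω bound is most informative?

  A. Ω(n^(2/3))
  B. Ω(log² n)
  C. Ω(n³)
C

f(n) = n³ is Ω(n³).
All listed options are valid Big-Ω bounds (lower bounds),
but Ω(n³) is the tightest (largest valid bound).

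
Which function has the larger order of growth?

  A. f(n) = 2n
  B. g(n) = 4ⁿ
B

f(n) = 2n is O(n), while g(n) = 4ⁿ is O(4ⁿ).
Since O(4ⁿ) grows faster than O(n), g(n) dominates.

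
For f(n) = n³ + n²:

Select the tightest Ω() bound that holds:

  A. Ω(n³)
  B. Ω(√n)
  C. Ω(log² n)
A

f(n) = n³ + n² is Ω(n³).
All listed options are valid Big-Ω bounds (lower bounds),
but Ω(n³) is the tightest (largest valid bound).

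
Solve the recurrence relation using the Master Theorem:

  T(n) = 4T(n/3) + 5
Θ(n^log₃(4))

Master Theorem: a = 4, b = 3, f(n) = 5.
Compute the critical exponent d = log₃(4) = 1.262.
Compare f(n) = Θ(1) against n^d:
  k = 0 < d = 1.262, so f(n) = O(n^(d-ε)) — Case 1.
  The recursion cost dominates: T(n) = Θ(n^d) = Θ(n^log₃(4)).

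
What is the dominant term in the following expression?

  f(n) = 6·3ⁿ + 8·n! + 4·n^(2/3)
8·n!

Looking at each term:
  - 6·3ⁿ is O(3ⁿ)
  - 8·n! is O(n!)
  - 4·n^(2/3) is O(n^(2/3))

The term 8·n! (O(n!)) grows fastest and dominates all others.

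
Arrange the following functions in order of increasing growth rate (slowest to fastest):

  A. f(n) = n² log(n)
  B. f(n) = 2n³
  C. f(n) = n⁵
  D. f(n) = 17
D < A < B < C

Comparing growth rates:
D = 17 is O(1)
A = n² log(n) is O(n² log n)
B = 2n³ is O(n³)
C = n⁵ is O(n⁵)

Therefore, the order from slowest to fastest is: D < A < B < C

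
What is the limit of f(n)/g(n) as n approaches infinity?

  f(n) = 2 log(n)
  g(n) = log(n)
2

Since 2 log(n) and log(n) have the same growth rate (O(log n)),
the ratio converges to a constant: 2.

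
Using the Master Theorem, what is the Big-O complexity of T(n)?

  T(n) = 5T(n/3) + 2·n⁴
Θ(n⁴)

Master Theorem: a = 5, b = 3, f(n) = 2·n⁴.
Compute the critical exponent d = log₃(5) = 1.465.
Compare f(n) = Θ(n⁴) against n^d:
  k = 4 > d = 1.465, so f(n) = Ω(n^(d+ε)) — Case 3.
  Regularity: a·(n/b)^4/n^4 = a/b^4 = 5/81 < 1 ✓.
  The top-level work dominates: T(n) = Θ(f(n)) = Θ(n⁴).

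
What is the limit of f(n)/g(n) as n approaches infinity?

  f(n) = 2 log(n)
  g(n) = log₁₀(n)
log(100)

Since 2 log(n) and log₁₀(n) have the same growth rate (O(log n)),
the ratio converges to a constant: log(100).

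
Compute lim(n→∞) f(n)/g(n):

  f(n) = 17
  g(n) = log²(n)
0

Since 17 (O(1)) grows slower than log²(n) (O(log² n)),
the ratio f(n)/g(n) → 0 as n → ∞.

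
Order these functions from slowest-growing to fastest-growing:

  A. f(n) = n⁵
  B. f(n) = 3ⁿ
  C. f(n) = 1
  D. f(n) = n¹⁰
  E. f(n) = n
C < E < A < D < B

Comparing growth rates:
C = 1 is O(1)
E = n is O(n)
A = n⁵ is O(n⁵)
D = n¹⁰ is O(n¹⁰)
B = 3ⁿ is O(3ⁿ)

Therefore, the order from slowest to fastest is: C < E < A < D < B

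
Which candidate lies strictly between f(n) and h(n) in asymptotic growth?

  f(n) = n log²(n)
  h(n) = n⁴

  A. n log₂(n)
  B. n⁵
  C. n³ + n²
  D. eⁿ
C

We need g(n) with n log²(n) = o(g(n)) and g(n) = o(n⁴), i.e. O(n log² n) ≺ g ≺ O(n⁴).
Check each option:
  A. n log₂(n) — O(n log n) does not grow strictly faster than f(n)
  B. n⁵ — O(n⁵) does not grow strictly slower than h(n)
  C. n³ + n² — O(n³) is strictly between O(n log² n) and O(n⁴) ✓
  D. eⁿ — O(eⁿ) does not grow strictly slower than h(n)

Only option C (n³ + n²) lies strictly between.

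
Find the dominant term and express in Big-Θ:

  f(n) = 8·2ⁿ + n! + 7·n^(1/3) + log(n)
Θ(n!)

Order the terms by growth rate: log(n) ≺ 7·n^(1/3) ≺ 8·2ⁿ ≺ n!.
The fastest-growing term n! dominates as n → ∞; dropping its constant factor gives Θ(n!).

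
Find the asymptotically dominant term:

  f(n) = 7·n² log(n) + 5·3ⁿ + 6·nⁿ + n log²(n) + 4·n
6·nⁿ

Looking at each term:
  - 7·n² log(n) is O(n² log n)
  - 5·3ⁿ is O(3ⁿ)
  - 6·nⁿ is O(nⁿ)
  - n log²(n) is O(n log² n)
  - 4·n is O(n)

The term 6·nⁿ (O(nⁿ)) grows fastest and dominates all others.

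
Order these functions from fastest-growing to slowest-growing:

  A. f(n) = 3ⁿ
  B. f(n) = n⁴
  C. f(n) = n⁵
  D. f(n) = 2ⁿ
A > D > C > B

Comparing growth rates:
A = 3ⁿ is O(3ⁿ)
D = 2ⁿ is O(2ⁿ)
C = n⁵ is O(n⁵)
B = n⁴ is O(n⁴)

Therefore, the order from fastest to slowest is: A > D > C > B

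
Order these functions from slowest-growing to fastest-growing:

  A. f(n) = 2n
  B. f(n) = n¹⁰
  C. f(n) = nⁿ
A < B < C

Comparing growth rates:
A = 2n is O(n)
B = n¹⁰ is O(n¹⁰)
C = nⁿ is O(nⁿ)

Therefore, the order from slowest to fastest is: A < B < C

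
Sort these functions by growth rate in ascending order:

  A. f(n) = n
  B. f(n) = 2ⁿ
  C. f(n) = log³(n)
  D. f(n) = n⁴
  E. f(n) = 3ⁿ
C < A < D < B < E

Comparing growth rates:
C = log³(n) is O(log³ n)
A = n is O(n)
D = n⁴ is O(n⁴)
B = 2ⁿ is O(2ⁿ)
E = 3ⁿ is O(3ⁿ)

Therefore, the order from slowest to fastest is: C < A < D < B < E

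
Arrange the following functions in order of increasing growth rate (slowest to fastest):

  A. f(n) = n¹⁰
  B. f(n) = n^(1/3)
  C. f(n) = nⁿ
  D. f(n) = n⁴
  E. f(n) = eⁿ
B < D < A < E < C

Comparing growth rates:
B = n^(1/3) is O(n^(1/3))
D = n⁴ is O(n⁴)
A = n¹⁰ is O(n¹⁰)
E = eⁿ is O(eⁿ)
C = nⁿ is O(nⁿ)

Therefore, the order from slowest to fastest is: B < D < A < E < C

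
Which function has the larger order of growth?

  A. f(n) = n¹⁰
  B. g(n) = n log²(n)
A

f(n) = n¹⁰ is O(n¹⁰), while g(n) = n log²(n) is O(n log² n).
Since O(n¹⁰) grows faster than O(n log² n), f(n) dominates.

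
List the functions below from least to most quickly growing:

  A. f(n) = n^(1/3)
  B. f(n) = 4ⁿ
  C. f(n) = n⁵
A < C < B

Comparing growth rates:
A = n^(1/3) is O(n^(1/3))
C = n⁵ is O(n⁵)
B = 4ⁿ is O(4ⁿ)

Therefore, the order from slowest to fastest is: A < C < B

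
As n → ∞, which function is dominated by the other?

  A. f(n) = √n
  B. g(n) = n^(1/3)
B

f(n) = √n is O(√n), while g(n) = n^(1/3) is O(n^(1/3)).
Since O(n^(1/3)) grows slower than O(√n), g(n) is dominated.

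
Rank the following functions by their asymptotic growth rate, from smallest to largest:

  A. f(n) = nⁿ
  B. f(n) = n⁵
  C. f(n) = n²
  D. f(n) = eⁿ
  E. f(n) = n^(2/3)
E < C < B < D < A

Comparing growth rates:
E = n^(2/3) is O(n^(2/3))
C = n² is O(n²)
B = n⁵ is O(n⁵)
D = eⁿ is O(eⁿ)
A = nⁿ is O(nⁿ)

Therefore, the order from slowest to fastest is: E < C < B < D < A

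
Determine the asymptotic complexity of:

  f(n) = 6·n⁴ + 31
O(n⁴)

The dominant term in 6·n⁴ + 31 is 6·n⁴, which is Θ(n⁴).
Lower-order terms (31) are asymptotically negligible.
Constants are absorbed, so the tightest bound is O(n⁴).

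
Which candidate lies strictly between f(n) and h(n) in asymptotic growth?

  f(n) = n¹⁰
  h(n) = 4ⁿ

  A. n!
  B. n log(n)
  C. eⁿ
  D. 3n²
C

We need g(n) with n¹⁰ = o(g(n)) and g(n) = o(4ⁿ), i.e. O(n¹⁰) ≺ g ≺ O(4ⁿ).
Check each option:
  A. n! — O(n!) does not grow strictly slower than h(n)
  B. n log(n) — O(n log n) does not grow strictly faster than f(n)
  C. eⁿ — O(eⁿ) is strictly between O(n¹⁰) and O(4ⁿ) ✓
  D. 3n² — O(n²) does not grow strictly faster than f(n)

Only option C (eⁿ) lies strictly between.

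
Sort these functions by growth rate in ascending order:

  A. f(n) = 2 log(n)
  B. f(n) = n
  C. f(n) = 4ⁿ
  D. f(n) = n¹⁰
A < B < D < C

Comparing growth rates:
A = 2 log(n) is O(log n)
B = n is O(n)
D = n¹⁰ is O(n¹⁰)
C = 4ⁿ is O(4ⁿ)

Therefore, the order from slowest to fastest is: A < B < D < C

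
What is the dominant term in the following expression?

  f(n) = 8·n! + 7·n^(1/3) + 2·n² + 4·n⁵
8·n!

Looking at each term:
  - 8·n! is O(n!)
  - 7·n^(1/3) is O(n^(1/3))
  - 2·n² is O(n²)
  - 4·n⁵ is O(n⁵)

The term 8·n! (O(n!)) grows fastest and dominates all others.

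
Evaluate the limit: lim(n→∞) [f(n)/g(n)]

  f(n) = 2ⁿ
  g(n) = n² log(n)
∞

Since 2ⁿ (O(2ⁿ)) grows faster than n² log(n) (O(n² log n)),
the ratio f(n)/g(n) → ∞ as n → ∞.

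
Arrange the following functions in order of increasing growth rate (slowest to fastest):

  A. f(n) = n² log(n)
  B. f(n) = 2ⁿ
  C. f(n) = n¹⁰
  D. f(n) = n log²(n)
D < A < C < B

Comparing growth rates:
D = n log²(n) is O(n log² n)
A = n² log(n) is O(n² log n)
C = n¹⁰ is O(n¹⁰)
B = 2ⁿ is O(2ⁿ)

Therefore, the order from slowest to fastest is: D < A < C < B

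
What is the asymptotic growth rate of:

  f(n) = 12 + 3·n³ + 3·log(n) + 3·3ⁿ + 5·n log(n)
Θ(3ⁿ)

Order the terms by growth rate: 12 ≺ 3·log(n) ≺ 5·n log(n) ≺ 3·n³ ≺ 3·3ⁿ.
The fastest-growing term 3·3ⁿ dominates as n → ∞; dropping its constant factor gives Θ(3ⁿ).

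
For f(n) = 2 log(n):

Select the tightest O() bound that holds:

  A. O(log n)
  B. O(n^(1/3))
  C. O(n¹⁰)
A

f(n) = 2 log(n) is O(log n).
All listed options are valid Big-O bounds (upper bounds),
but O(log n) is the tightest (smallest valid bound).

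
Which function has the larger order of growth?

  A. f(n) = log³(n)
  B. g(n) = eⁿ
B

f(n) = log³(n) is O(log³ n), while g(n) = eⁿ is O(eⁿ).
Since O(eⁿ) grows faster than O(log³ n), g(n) dominates.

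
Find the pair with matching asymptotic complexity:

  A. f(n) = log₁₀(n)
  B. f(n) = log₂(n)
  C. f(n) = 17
A and B

Examining each function:
  A. log₁₀(n) is O(log n)
  B. log₂(n) is O(log n)
  C. 17 is O(1)

Functions A and B both have the same complexity class.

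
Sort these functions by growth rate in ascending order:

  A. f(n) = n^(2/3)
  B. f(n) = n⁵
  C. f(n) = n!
A < B < C

Comparing growth rates:
A = n^(2/3) is O(n^(2/3))
B = n⁵ is O(n⁵)
C = n! is O(n!)

Therefore, the order from slowest to fastest is: A < B < C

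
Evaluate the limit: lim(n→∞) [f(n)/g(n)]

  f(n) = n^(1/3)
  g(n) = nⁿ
0

Since n^(1/3) (O(n^(1/3))) grows slower than nⁿ (O(nⁿ)),
the ratio f(n)/g(n) → 0 as n → ∞.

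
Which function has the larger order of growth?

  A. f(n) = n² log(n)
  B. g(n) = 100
A

f(n) = n² log(n) is O(n² log n), while g(n) = 100 is O(1).
Since O(n² log n) grows faster than O(1), f(n) dominates.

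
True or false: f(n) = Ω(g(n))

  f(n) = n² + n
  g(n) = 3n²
True

f(n) = n² + n and g(n) = 3n² are both O(n²).
Big-Ω permits equal growth rates (f ≥ c·g for some c > 0), so f(n) = Ω(g(n)) is true.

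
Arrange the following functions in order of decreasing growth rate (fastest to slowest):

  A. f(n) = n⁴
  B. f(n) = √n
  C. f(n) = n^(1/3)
A > B > C

Comparing growth rates:
A = n⁴ is O(n⁴)
B = √n is O(√n)
C = n^(1/3) is O(n^(1/3))

Therefore, the order from fastest to slowest is: A > B > C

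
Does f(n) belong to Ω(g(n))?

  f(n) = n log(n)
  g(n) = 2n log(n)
True

f(n) = n log(n) and g(n) = 2n log(n) are both O(n log n).
Big-Ω permits equal growth rates (f ≥ c·g for some c > 0), so f(n) = Ω(g(n)) is true.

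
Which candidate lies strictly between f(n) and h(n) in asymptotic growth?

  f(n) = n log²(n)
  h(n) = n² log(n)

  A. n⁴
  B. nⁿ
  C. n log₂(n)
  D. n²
D

We need g(n) with n log²(n) = o(g(n)) and g(n) = o(n² log(n)), i.e. O(n log² n) ≺ g ≺ O(n² log n).
Check each option:
  A. n⁴ — O(n⁴) does not grow strictly slower than h(n)
  B. nⁿ — O(nⁿ) does not grow strictly slower than h(n)
  C. n log₂(n) — O(n log n) does not grow strictly faster than f(n)
  D. n² — O(n²) is strictly between O(n log² n) and O(n² log n) ✓

Only option D (n²) lies strictly between.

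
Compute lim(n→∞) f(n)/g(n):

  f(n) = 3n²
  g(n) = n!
0

Since 3n² (O(n²)) grows slower than n! (O(n!)),
the ratio f(n)/g(n) → 0 as n → ∞.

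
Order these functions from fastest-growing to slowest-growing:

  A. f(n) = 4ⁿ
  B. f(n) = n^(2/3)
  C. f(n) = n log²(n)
A > C > B

Comparing growth rates:
A = 4ⁿ is O(4ⁿ)
C = n log²(n) is O(n log² n)
B = n^(2/3) is O(n^(2/3))

Therefore, the order from fastest to slowest is: A > C > B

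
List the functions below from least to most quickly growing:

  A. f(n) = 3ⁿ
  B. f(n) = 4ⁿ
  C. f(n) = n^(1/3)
C < A < B

Comparing growth rates:
C = n^(1/3) is O(n^(1/3))
A = 3ⁿ is O(3ⁿ)
B = 4ⁿ is O(4ⁿ)

Therefore, the order from slowest to fastest is: C < A < B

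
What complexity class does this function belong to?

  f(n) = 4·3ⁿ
O(3ⁿ)

The dominant term in 4·3ⁿ is 4·3ⁿ, which is Θ(3ⁿ).
Constants are absorbed, so the tightest bound is O(3ⁿ).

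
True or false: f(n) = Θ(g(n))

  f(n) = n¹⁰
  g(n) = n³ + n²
False

f(n) = n¹⁰ is O(n¹⁰), and g(n) = n³ + n² is O(n³).
Since they have different growth rates, f(n) = Θ(g(n)) is false.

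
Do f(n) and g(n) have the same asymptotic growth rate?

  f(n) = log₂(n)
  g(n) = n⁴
False

f(n) = log₂(n) is O(log n), and g(n) = n⁴ is O(n⁴).
Since they have different growth rates, f(n) = Θ(g(n)) is false.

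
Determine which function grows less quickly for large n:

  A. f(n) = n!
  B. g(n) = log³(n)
B

f(n) = n! is O(n!), while g(n) = log³(n) is O(log³ n).
Since O(log³ n) grows slower than O(n!), g(n) is dominated.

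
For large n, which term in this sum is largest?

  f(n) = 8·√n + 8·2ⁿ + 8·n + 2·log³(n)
8·2ⁿ

Looking at each term:
  - 8·√n is O(√n)
  - 8·2ⁿ is O(2ⁿ)
  - 8·n is O(n)
  - 2·log³(n) is O(log³ n)

The term 8·2ⁿ (O(2ⁿ)) grows fastest and dominates all others.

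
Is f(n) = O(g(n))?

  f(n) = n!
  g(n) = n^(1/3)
False

f(n) = n! is O(n!), and g(n) = n^(1/3) is O(n^(1/3)).
Since O(n!) grows faster than O(n^(1/3)), f(n) = O(g(n)) is false.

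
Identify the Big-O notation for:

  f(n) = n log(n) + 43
O(n log n)

The dominant term in n log(n) + 43 is n log(n), which is Θ(n log n).
Lower-order terms (43) are asymptotically negligible.
Constants are absorbed, so the tightest bound is O(n log n).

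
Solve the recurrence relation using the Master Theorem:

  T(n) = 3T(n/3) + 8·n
Θ(n log n)

Master Theorem: a = 3, b = 3, f(n) = 8·n.
Compute the critical exponent d = log₃(3) = 1.
Compare f(n) = Θ(n) against n^d:
  k = 1 = d, so f(n) = Θ(n^d) — Case 2.
  Work is balanced across levels: T(n) = Θ(n^d log n) = Θ(n log n).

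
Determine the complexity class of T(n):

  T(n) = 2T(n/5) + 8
Θ(n^log₅(2))

Master Theorem: a = 2, b = 5, f(n) = 8.
Compute the critical exponent d = log₅(2) = 0.431.
Compare f(n) = Θ(1) against n^d:
  k = 0 < d = 0.431, so f(n) = O(n^(d-ε)) — Case 1.
  The recursion cost dominates: T(n) = Θ(n^d) = Θ(n^log₅(2)).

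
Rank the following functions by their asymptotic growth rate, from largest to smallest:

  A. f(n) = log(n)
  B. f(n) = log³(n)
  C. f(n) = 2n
C > B > A

Comparing growth rates:
C = 2n is O(n)
B = log³(n) is O(log³ n)
A = log(n) is O(log n)

Therefore, the order from fastest to slowest is: C > B > A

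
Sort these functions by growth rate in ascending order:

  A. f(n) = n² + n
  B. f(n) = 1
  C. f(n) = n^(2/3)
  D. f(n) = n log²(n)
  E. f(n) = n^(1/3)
B < E < C < D < A

Comparing growth rates:
B = 1 is O(1)
E = n^(1/3) is O(n^(1/3))
C = n^(2/3) is O(n^(2/3))
D = n log²(n) is O(n log² n)
A = n² + n is O(n²)

Therefore, the order from slowest to fastest is: B < E < C < D < A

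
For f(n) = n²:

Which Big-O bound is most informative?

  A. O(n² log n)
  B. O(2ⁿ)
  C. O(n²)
C

f(n) = n² is O(n²).
All listed options are valid Big-O bounds (upper bounds),
but O(n²) is the tightest (smallest valid bound).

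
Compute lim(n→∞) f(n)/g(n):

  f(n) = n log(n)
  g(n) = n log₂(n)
log(2)

Since n log(n) and n log₂(n) have the same growth rate (O(n log n)),
the ratio converges to a constant: log(2).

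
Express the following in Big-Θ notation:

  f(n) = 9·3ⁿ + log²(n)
Θ(3ⁿ)

Order the terms by growth rate: log²(n) ≺ 9·3ⁿ.
The fastest-growing term 9·3ⁿ dominates as n → ∞; dropping its constant factor gives Θ(3ⁿ).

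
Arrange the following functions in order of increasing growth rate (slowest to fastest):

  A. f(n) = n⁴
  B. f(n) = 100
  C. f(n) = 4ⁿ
B < A < C

Comparing growth rates:
B = 100 is O(1)
A = n⁴ is O(n⁴)
C = 4ⁿ is O(4ⁿ)

Therefore, the order from slowest to fastest is: B < A < C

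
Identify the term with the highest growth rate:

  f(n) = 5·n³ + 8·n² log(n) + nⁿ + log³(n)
nⁿ

Looking at each term:
  - 5·n³ is O(n³)
  - 8·n² log(n) is O(n² log n)
  - nⁿ is O(nⁿ)
  - log³(n) is O(log³ n)

The term nⁿ (O(nⁿ)) grows fastest and dominates all others.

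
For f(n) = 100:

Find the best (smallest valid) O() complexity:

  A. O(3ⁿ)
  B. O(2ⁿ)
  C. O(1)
C

f(n) = 100 is O(1).
All listed options are valid Big-O bounds (upper bounds),
but O(1) is the tightest (smallest valid bound).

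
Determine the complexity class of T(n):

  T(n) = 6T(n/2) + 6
Θ(n^log₂(6))

Master Theorem: a = 6, b = 2, f(n) = 6.
Compute the critical exponent d = log₂(6) = 2.585.
Compare f(n) = Θ(1) against n^d:
  k = 0 < d = 2.585, so f(n) = O(n^(d-ε)) — Case 1.
  The recursion cost dominates: T(n) = Θ(n^d) = Θ(n^log₂(6)).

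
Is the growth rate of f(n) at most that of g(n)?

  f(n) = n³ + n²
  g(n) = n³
True

f(n) = n³ + n² and g(n) = n³ are both O(n³).
Big-O permits equal growth rates (f ≤ c·g for some c), so f(n) = O(g(n)) is true.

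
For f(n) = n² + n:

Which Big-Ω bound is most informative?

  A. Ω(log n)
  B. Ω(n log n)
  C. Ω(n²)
C

f(n) = n² + n is Ω(n²).
All listed options are valid Big-Ω bounds (lower bounds),
but Ω(n²) is the tightest (largest valid bound).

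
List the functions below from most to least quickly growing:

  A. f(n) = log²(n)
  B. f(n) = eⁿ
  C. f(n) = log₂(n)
B > A > C

Comparing growth rates:
B = eⁿ is O(eⁿ)
A = log²(n) is O(log² n)
C = log₂(n) is O(log n)

Therefore, the order from fastest to slowest is: B > A > C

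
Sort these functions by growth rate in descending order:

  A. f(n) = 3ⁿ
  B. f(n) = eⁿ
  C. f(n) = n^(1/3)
A > B > C

Comparing growth rates:
A = 3ⁿ is O(3ⁿ)
B = eⁿ is O(eⁿ)
C = n^(1/3) is O(n^(1/3))

Therefore, the order from fastest to slowest is: A > B > C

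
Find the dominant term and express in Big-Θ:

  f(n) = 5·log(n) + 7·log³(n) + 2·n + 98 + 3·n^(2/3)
Θ(n)

Order the terms by growth rate: 98 ≺ 5·log(n) ≺ 7·log³(n) ≺ 3·n^(2/3) ≺ 2·n.
The fastest-growing term 2·n dominates as n → ∞; dropping its constant factor gives Θ(n).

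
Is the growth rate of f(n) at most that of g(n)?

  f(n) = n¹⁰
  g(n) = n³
False

f(n) = n¹⁰ is O(n¹⁰), and g(n) = n³ is O(n³).
Since O(n¹⁰) grows faster than O(n³), f(n) = O(g(n)) is false.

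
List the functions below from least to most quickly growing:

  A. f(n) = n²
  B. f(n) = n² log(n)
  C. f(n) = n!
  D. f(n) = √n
D < A < B < C

Comparing growth rates:
D = √n is O(√n)
A = n² is O(n²)
B = n² log(n) is O(n² log n)
C = n! is O(n!)

Therefore, the order from slowest to fastest is: D < A < B < C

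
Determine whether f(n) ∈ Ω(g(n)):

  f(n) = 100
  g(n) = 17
True

f(n) = 100 and g(n) = 17 are both O(1).
Big-Ω permits equal growth rates (f ≥ c·g for some c > 0), so f(n) = Ω(g(n)) is true.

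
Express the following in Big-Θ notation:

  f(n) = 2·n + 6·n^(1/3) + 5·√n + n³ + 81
Θ(n³)

Order the terms by growth rate: 81 ≺ 6·n^(1/3) ≺ 5·√n ≺ 2·n ≺ n³.
The fastest-growing term n³ dominates as n → ∞; dropping its constant factor gives Θ(n³).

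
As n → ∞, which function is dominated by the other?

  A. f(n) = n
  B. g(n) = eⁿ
A

f(n) = n is O(n), while g(n) = eⁿ is O(eⁿ).
Since O(n) grows slower than O(eⁿ), f(n) is dominated.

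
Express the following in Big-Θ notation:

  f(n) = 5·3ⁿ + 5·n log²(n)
Θ(3ⁿ)

Order the terms by growth rate: 5·n log²(n) ≺ 5·3ⁿ.
The fastest-growing term 5·3ⁿ dominates as n → ∞; dropping its constant factor gives Θ(3ⁿ).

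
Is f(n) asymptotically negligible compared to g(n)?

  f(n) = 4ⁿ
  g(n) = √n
False

f(n) = 4ⁿ is O(4ⁿ), and g(n) = √n is O(√n).
Since O(4ⁿ) grows faster than or equal to O(√n), f(n) = o(g(n)) is false.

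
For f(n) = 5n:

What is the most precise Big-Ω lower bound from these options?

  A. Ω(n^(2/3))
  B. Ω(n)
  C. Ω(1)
B

f(n) = 5n is Ω(n).
All listed options are valid Big-Ω bounds (lower bounds),
but Ω(n) is the tightest (largest valid bound).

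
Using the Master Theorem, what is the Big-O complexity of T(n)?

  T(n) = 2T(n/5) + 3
Θ(n^log₅(2))

Master Theorem: a = 2, b = 5, f(n) = 3.
Compute the critical exponent d = log₅(2) = 0.431.
Compare f(n) = Θ(1) against n^d:
  k = 0 < d = 0.431, so f(n) = O(n^(d-ε)) — Case 1.
  The recursion cost dominates: T(n) = Θ(n^d) = Θ(n^log₅(2)).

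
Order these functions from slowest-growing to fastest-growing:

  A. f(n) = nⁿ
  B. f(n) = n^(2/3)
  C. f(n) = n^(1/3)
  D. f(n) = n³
C < B < D < A

Comparing growth rates:
C = n^(1/3) is O(n^(1/3))
B = n^(2/3) is O(n^(2/3))
D = n³ is O(n³)
A = nⁿ is O(nⁿ)

Therefore, the order from slowest to fastest is: C < B < D < A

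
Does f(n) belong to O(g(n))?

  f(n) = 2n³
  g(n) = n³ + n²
True

f(n) = 2n³ and g(n) = n³ + n² are both O(n³).
Big-O permits equal growth rates (f ≤ c·g for some c), so f(n) = O(g(n)) is true.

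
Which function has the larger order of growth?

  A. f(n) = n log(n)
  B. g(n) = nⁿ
B

f(n) = n log(n) is O(n log n), while g(n) = nⁿ is O(nⁿ).
Since O(nⁿ) grows faster than O(n log n), g(n) dominates.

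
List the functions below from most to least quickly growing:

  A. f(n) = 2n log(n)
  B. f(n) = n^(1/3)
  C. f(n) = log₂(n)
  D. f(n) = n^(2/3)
A > D > B > C

Comparing growth rates:
A = 2n log(n) is O(n log n)
D = n^(2/3) is O(n^(2/3))
B = n^(1/3) is O(n^(1/3))
C = log₂(n) is O(log n)

Therefore, the order from fastest to slowest is: A > D > B > C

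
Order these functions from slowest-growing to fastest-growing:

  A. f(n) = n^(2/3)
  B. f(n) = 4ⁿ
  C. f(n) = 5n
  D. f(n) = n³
A < C < D < B

Comparing growth rates:
A = n^(2/3) is O(n^(2/3))
C = 5n is O(n)
D = n³ is O(n³)
B = 4ⁿ is O(4ⁿ)

Therefore, the order from slowest to fastest is: A < C < D < B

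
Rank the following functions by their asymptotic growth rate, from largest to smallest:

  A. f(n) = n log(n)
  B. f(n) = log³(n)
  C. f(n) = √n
A > C > B

Comparing growth rates:
A = n log(n) is O(n log n)
C = √n is O(√n)
B = log³(n) is O(log³ n)

Therefore, the order from fastest to slowest is: A > C > B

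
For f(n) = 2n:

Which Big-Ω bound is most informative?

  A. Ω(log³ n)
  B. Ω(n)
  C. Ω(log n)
B

f(n) = 2n is Ω(n).
All listed options are valid Big-Ω bounds (lower bounds),
but Ω(n) is the tightest (largest valid bound).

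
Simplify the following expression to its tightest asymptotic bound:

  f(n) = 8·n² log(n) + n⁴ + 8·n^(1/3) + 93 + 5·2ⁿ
Θ(2ⁿ)

Order the terms by growth rate: 93 ≺ 8·n^(1/3) ≺ 8·n² log(n) ≺ n⁴ ≺ 5·2ⁿ.
The fastest-growing term 5·2ⁿ dominates as n → ∞; dropping its constant factor gives Θ(2ⁿ).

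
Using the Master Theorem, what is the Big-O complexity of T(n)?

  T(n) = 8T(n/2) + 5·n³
Θ(n³ log n)

Master Theorem: a = 8, b = 2, f(n) = 5·n³.
Compute the critical exponent d = log₂(8) = 3.
Compare f(n) = Θ(n³) against n^d:
  k = 3 = d, so f(n) = Θ(n^d) — Case 2.
  Work is balanced across levels: T(n) = Θ(n^d log n) = Θ(n³ log n).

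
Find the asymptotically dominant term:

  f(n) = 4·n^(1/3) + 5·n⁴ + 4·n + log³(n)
5·n⁴

Looking at each term:
  - 4·n^(1/3) is O(n^(1/3))
  - 5·n⁴ is O(n⁴)
  - 4·n is O(n)
  - log³(n) is O(log³ n)

The term 5·n⁴ (O(n⁴)) grows fastest and dominates all others.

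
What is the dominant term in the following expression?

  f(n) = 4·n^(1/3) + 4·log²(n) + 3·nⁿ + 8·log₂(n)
3·nⁿ

Looking at each term:
  - 4·n^(1/3) is O(n^(1/3))
  - 4·log²(n) is O(log² n)
  - 3·nⁿ is O(nⁿ)
  - 8·log₂(n) is O(log n)

The term 3·nⁿ (O(nⁿ)) grows fastest and dominates all others.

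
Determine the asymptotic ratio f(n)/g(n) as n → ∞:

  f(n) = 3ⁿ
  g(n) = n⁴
∞

Since 3ⁿ (O(3ⁿ)) grows faster than n⁴ (O(n⁴)),
the ratio f(n)/g(n) → ∞ as n → ∞.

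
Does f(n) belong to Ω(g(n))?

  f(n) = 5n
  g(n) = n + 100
True

f(n) = 5n and g(n) = n + 100 are both O(n).
Big-Ω permits equal growth rates (f ≥ c·g for some c > 0), so f(n) = Ω(g(n)) is true.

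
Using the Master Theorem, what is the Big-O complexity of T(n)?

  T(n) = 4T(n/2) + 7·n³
Θ(n³)

Master Theorem: a = 4, b = 2, f(n) = 7·n³.
Compute the critical exponent d = log₂(4) = 2.
Compare f(n) = Θ(n³) against n^d:
  k = 3 > d = 2, so f(n) = Ω(n^(d+ε)) — Case 3.
  Regularity: a·(n/b)^3/n^3 = a/b^3 = 4/8 < 1 ✓.
  The top-level work dominates: T(n) = Θ(f(n)) = Θ(n³).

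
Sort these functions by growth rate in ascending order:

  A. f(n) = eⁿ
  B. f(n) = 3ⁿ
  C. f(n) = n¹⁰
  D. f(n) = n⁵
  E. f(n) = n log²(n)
E < D < C < A < B

Comparing growth rates:
E = n log²(n) is O(n log² n)
D = n⁵ is O(n⁵)
C = n¹⁰ is O(n¹⁰)
A = eⁿ is O(eⁿ)
B = 3ⁿ is O(3ⁿ)

Therefore, the order from slowest to fastest is: E < D < C < A < B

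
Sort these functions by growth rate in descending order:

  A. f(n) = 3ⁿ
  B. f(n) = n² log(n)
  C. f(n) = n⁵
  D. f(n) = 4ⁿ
D > A > C > B

Comparing growth rates:
D = 4ⁿ is O(4ⁿ)
A = 3ⁿ is O(3ⁿ)
C = n⁵ is O(n⁵)
B = n² log(n) is O(n² log n)

Therefore, the order from fastest to slowest is: D > A > C > B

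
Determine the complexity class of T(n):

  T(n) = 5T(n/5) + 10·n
Θ(n log n)

Master Theorem: a = 5, b = 5, f(n) = 10·n.
Compute the critical exponent d = log₅(5) = 1.
Compare f(n) = Θ(n) against n^d:
  k = 1 = d, so f(n) = Θ(n^d) — Case 2.
  Work is balanced across levels: T(n) = Θ(n^d log n) = Θ(n log n).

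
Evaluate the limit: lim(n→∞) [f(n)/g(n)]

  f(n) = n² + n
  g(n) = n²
1

Since n² + n and n² have the same growth rate (O(n²)),
the ratio converges to a constant: 1.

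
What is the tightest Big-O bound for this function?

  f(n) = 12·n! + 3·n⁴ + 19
O(n!)

The dominant term in 12·n! + 3·n⁴ + 19 is 12·n!, which is Θ(n!).
Lower-order terms (3·n⁴, 19) are asymptotically negligible.
Constants are absorbed, so the tightest bound is O(n!).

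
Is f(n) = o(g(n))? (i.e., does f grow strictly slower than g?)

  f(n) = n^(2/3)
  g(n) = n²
True

f(n) = n^(2/3) is O(n^(2/3)), and g(n) = n² is O(n²).
Since O(n^(2/3)) grows strictly slower than O(n²), f(n) = o(g(n)) is true.
This means lim(n→∞) f(n)/g(n) = 0.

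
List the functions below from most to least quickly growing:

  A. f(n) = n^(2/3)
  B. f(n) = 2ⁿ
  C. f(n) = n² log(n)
B > C > A

Comparing growth rates:
B = 2ⁿ is O(2ⁿ)
C = n² log(n) is O(n² log n)
A = n^(2/3) is O(n^(2/3))

Therefore, the order from fastest to slowest is: B > C > A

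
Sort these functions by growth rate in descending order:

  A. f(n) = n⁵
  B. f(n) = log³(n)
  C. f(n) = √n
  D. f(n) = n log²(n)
A > D > C > B

Comparing growth rates:
A = n⁵ is O(n⁵)
D = n log²(n) is O(n log² n)
C = √n is O(√n)
B = log³(n) is O(log³ n)

Therefore, the order from fastest to slowest is: A > D > C > B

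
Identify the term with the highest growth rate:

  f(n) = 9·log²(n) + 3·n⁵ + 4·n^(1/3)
3·n⁵

Looking at each term:
  - 9·log²(n) is O(log² n)
  - 3·n⁵ is O(n⁵)
  - 4·n^(1/3) is O(n^(1/3))

The term 3·n⁵ (O(n⁵)) grows fastest and dominates all others.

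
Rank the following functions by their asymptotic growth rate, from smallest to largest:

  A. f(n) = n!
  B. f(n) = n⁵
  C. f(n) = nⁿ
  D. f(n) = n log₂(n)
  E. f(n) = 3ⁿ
D < B < E < A < C

Comparing growth rates:
D = n log₂(n) is O(n log n)
B = n⁵ is O(n⁵)
E = 3ⁿ is O(3ⁿ)
A = n! is O(n!)
C = nⁿ is O(nⁿ)

Therefore, the order from slowest to fastest is: D < B < E < A < C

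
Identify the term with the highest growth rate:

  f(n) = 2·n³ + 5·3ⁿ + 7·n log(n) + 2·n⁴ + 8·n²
5·3ⁿ

Looking at each term:
  - 2·n³ is O(n³)
  - 5·3ⁿ is O(3ⁿ)
  - 7·n log(n) is O(n log n)
  - 2·n⁴ is O(n⁴)
  - 8·n² is O(n²)

The term 5·3ⁿ (O(3ⁿ)) grows fastest and dominates all others.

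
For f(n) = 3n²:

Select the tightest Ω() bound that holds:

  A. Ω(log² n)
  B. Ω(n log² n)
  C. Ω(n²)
C

f(n) = 3n² is Ω(n²).
All listed options are valid Big-Ω bounds (lower bounds),
but Ω(n²) is the tightest (largest valid bound).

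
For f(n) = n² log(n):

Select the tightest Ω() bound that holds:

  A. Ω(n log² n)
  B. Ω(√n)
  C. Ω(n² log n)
C

f(n) = n² log(n) is Ω(n² log n).
All listed options are valid Big-Ω bounds (lower bounds),
but Ω(n² log n) is the tightest (largest valid bound).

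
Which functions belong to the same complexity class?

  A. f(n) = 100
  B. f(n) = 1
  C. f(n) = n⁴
A and B

Examining each function:
  A. 100 is O(1)
  B. 1 is O(1)
  C. n⁴ is O(n⁴)

Functions A and B both have the same complexity class.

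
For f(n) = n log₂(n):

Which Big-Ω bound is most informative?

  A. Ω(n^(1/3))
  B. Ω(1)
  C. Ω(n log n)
C

f(n) = n log₂(n) is Ω(n log n).
All listed options are valid Big-Ω bounds (lower bounds),
but Ω(n log n) is the tightest (largest valid bound).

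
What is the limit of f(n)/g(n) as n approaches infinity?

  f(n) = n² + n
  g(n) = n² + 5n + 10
1

Since n² + n and n² + 5n + 10 have the same growth rate (O(n²)),
the ratio converges to a constant: 1.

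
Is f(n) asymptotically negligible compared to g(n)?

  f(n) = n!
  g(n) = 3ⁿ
False

f(n) = n! is O(n!), and g(n) = 3ⁿ is O(3ⁿ).
Since O(n!) grows faster than or equal to O(3ⁿ), f(n) = o(g(n)) is false.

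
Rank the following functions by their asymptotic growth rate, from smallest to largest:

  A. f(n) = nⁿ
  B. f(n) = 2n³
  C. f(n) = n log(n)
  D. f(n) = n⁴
C < B < D < A

Comparing growth rates:
C = n log(n) is O(n log n)
B = 2n³ is O(n³)
D = n⁴ is O(n⁴)
A = nⁿ is O(nⁿ)

Therefore, the order from slowest to fastest is: C < B < D < A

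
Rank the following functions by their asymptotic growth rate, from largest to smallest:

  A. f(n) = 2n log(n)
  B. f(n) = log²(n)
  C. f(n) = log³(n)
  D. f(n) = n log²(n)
D > A > C > B

Comparing growth rates:
D = n log²(n) is O(n log² n)
A = 2n log(n) is O(n log n)
C = log³(n) is O(log³ n)
B = log²(n) is O(log² n)

Therefore, the order from fastest to slowest is: D > A > C > B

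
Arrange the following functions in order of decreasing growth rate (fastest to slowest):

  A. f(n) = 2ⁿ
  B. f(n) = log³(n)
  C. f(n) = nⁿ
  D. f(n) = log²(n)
C > A > B > D

Comparing growth rates:
C = nⁿ is O(nⁿ)
A = 2ⁿ is O(2ⁿ)
B = log³(n) is O(log³ n)
D = log²(n) is O(log² n)

Therefore, the order from fastest to slowest is: C > A > B > D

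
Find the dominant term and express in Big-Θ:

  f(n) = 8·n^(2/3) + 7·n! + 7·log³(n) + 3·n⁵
Θ(n!)

Order the terms by growth rate: 7·log³(n) ≺ 8·n^(2/3) ≺ 3·n⁵ ≺ 7·n!.
The fastest-growing term 7·n! dominates as n → ∞; dropping its constant factor gives Θ(n!).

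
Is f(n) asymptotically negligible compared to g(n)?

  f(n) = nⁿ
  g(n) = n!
False

f(n) = nⁿ is O(nⁿ), and g(n) = n! is O(n!).
Since O(nⁿ) grows faster than or equal to O(n!), f(n) = o(g(n)) is false.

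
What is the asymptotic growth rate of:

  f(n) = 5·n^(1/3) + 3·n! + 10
Θ(n!)

Order the terms by growth rate: 10 ≺ 5·n^(1/3) ≺ 3·n!.
The fastest-growing term 3·n! dominates as n → ∞; dropping its constant factor gives Θ(n!).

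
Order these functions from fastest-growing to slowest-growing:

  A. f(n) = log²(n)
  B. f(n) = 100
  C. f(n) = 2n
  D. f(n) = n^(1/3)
C > D > A > B

Comparing growth rates:
C = 2n is O(n)
D = n^(1/3) is O(n^(1/3))
A = log²(n) is O(log² n)
B = 100 is O(1)

Therefore, the order from fastest to slowest is: C > D > A > B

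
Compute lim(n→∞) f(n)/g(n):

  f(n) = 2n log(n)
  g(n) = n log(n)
2

Since 2n log(n) and n log(n) have the same growth rate (O(n log n)),
the ratio converges to a constant: 2.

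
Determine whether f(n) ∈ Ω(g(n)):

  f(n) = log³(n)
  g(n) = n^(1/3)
False

f(n) = log³(n) is O(log³ n), and g(n) = n^(1/3) is O(n^(1/3)).
Since O(log³ n) grows slower than O(n^(1/3)), f(n) = Ω(g(n)) is false.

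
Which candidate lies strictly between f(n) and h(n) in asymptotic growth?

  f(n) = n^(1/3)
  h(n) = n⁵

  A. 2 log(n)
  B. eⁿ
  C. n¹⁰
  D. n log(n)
D

We need g(n) with n^(1/3) = o(g(n)) and g(n) = o(n⁵), i.e. O(n^(1/3)) ≺ g ≺ O(n⁵).
Check each option:
  A. 2 log(n) — O(log n) does not grow strictly faster than f(n)
  B. eⁿ — O(eⁿ) does not grow strictly slower than h(n)
  C. n¹⁰ — O(n¹⁰) does not grow strictly slower than h(n)
  D. n log(n) — O(n log n) is strictly between O(n^(1/3)) and O(n⁵) ✓

Only option D (n log(n)) lies strictly between.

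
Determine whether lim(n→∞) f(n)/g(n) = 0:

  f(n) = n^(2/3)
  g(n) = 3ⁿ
True

f(n) = n^(2/3) is O(n^(2/3)), and g(n) = 3ⁿ is O(3ⁿ).
Since O(n^(2/3)) grows strictly slower than O(3ⁿ), f(n) = o(g(n)) is true.
This means lim(n→∞) f(n)/g(n) = 0.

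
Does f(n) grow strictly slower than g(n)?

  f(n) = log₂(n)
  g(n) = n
True

f(n) = log₂(n) is O(log n), and g(n) = n is O(n).
Since O(log n) grows strictly slower than O(n), f(n) = o(g(n)) is true.
This means lim(n→∞) f(n)/g(n) = 0.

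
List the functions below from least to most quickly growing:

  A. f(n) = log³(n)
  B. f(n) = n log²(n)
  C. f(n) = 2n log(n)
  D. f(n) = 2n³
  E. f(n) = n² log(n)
A < C < B < E < D

Comparing growth rates:
A = log³(n) is O(log³ n)
C = 2n log(n) is O(n log n)
B = n log²(n) is O(n log² n)
E = n² log(n) is O(n² log n)
D = 2n³ is O(n³)

Therefore, the order from slowest to fastest is: A < C < B < E < D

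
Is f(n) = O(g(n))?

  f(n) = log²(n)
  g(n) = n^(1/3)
True

f(n) = log²(n) is O(log² n), and g(n) = n^(1/3) is O(n^(1/3)).
Since O(log² n) ⊆ O(n^(1/3)) (f grows no faster than g), f(n) = O(g(n)) is true.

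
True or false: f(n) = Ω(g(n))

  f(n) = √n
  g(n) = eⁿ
False

f(n) = √n is O(√n), and g(n) = eⁿ is O(eⁿ).
Since O(√n) grows slower than O(eⁿ), f(n) = Ω(g(n)) is false.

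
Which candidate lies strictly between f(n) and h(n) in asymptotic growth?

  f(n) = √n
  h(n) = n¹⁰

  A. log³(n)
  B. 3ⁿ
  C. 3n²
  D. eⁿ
C

We need g(n) with √n = o(g(n)) and g(n) = o(n¹⁰), i.e. O(√n) ≺ g ≺ O(n¹⁰).
Check each option:
  A. log³(n) — O(log³ n) does not grow strictly faster than f(n)
  B. 3ⁿ — O(3ⁿ) does not grow strictly slower than h(n)
  C. 3n² — O(n²) is strictly between O(√n) and O(n¹⁰) ✓
  D. eⁿ — O(eⁿ) does not grow strictly slower than h(n)

Only option C (3n²) lies strictly between.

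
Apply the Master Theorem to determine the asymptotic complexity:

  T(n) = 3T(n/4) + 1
Θ(n^log₄(3))

Master Theorem: a = 3, b = 4, f(n) = 1.
Compute the critical exponent d = log₄(3) = 0.792.
Compare f(n) = Θ(1) against n^d:
  k = 0 < d = 0.792, so f(n) = O(n^(d-ε)) — Case 1.
  The recursion cost dominates: T(n) = Θ(n^d) = Θ(n^log₄(3)).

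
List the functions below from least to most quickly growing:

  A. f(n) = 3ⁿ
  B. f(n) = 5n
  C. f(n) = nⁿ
B < A < C

Comparing growth rates:
B = 5n is O(n)
A = 3ⁿ is O(3ⁿ)
C = nⁿ is O(nⁿ)

Therefore, the order from slowest to fastest is: B < A < C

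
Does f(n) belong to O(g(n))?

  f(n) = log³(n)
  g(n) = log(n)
False

f(n) = log³(n) is O(log³ n), and g(n) = log(n) is O(log n).
Since O(log³ n) grows faster than O(log n), f(n) = O(g(n)) is false.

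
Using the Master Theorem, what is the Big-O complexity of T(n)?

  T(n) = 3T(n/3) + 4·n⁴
Θ(n⁴)

Master Theorem: a = 3, b = 3, f(n) = 4·n⁴.
Compute the critical exponent d = log₃(3) = 1.
Compare f(n) = Θ(n⁴) against n^d:
  k = 4 > d = 1, so f(n) = Ω(n^(d+ε)) — Case 3.
  Regularity: a·(n/b)^4/n^4 = a/b^4 = 3/81 < 1 ✓.
  The top-level work dominates: T(n) = Θ(f(n)) = Θ(n⁴).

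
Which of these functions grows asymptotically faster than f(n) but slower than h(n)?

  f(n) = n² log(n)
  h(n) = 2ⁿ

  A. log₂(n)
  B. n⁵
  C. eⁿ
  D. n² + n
B

We need g(n) with n² log(n) = o(g(n)) and g(n) = o(2ⁿ), i.e. O(n² log n) ≺ g ≺ O(2ⁿ).
Check each option:
  A. log₂(n) — O(log n) does not grow strictly faster than f(n)
  B. n⁵ — O(n⁵) is strictly between O(n² log n) and O(2ⁿ) ✓
  C. eⁿ — O(eⁿ) does not grow strictly slower than h(n)
  D. n² + n — O(n²) does not grow strictly faster than f(n)

Only option B (n⁵) lies strictly between.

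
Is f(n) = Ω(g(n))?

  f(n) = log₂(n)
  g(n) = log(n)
True

f(n) = log₂(n) and g(n) = log(n) are both O(log n).
Big-Ω permits equal growth rates (f ≥ c·g for some c > 0), so f(n) = Ω(g(n)) is true.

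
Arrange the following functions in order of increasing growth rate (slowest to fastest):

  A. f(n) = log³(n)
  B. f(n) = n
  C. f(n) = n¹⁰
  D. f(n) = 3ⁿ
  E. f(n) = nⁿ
A < B < C < D < E

Comparing growth rates:
A = log³(n) is O(log³ n)
B = n is O(n)
C = n¹⁰ is O(n¹⁰)
D = 3ⁿ is O(3ⁿ)
E = nⁿ is O(nⁿ)

Therefore, the order from slowest to fastest is: A < B < C < D < E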